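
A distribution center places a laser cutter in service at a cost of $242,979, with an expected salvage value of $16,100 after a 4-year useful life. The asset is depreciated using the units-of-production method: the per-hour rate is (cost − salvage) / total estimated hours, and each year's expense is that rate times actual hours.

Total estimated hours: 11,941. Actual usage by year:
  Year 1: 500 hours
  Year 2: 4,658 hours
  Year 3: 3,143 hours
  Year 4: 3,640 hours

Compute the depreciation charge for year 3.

Depreciable base = $242,979 − $16,100 = $226,879.
Rate = $226,879 / 11,941 hours = $19 per hour.
Year 1: 500 × $19 = $9,500. Book value $233,479.
Year 2: 4,658 × $19 = $88,502. Book value $144,977.
Year 3: 3,143 × $19 = $59,717. Book value $85,260.

$59,717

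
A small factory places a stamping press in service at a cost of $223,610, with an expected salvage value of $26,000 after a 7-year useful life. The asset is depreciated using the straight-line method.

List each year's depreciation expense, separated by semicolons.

Depreciable base = $223,610 − $26,000 = $197,610.
Annual expense = $197,610 / 7 = $28,230.
End of year 1: book value $195,380.
End of year 2: book value $167,150.
End of year 3: book value $138,920.
End of year 4: book value $110,690.
End of year 5: book value $82,460.
End of year 6: book value $54,230.
End of year 7: book value $26,000.

$28,230; $28,230; $28,230; $28,230; $28,230; $28,230; $28,230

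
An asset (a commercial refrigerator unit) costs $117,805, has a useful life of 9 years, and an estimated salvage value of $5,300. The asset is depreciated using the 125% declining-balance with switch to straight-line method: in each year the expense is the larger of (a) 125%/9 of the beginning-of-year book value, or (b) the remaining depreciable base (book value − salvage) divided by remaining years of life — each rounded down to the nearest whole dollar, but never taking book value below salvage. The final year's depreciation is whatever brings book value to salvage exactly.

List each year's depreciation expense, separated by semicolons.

Depreciable base = $117,805 − $5,300 = $112,505.
Year 1: DB = ⌊$117,805 × 125%/9⌋ = $16,361; SL = ⌊$112,505/9⌋ = $12,500 → take DB $16,361. Book value $101,444.
Year 2: DB = ⌊$101,444 × 125%/9⌋ = $14,089; SL = ⌊$96,144/8⌋ = $12,018 → take DB $14,089. Book value $87,355.
Year 3: DB = ⌊$87,355 × 125%/9⌋ = $12,132; SL = ⌊$82,055/7⌋ = $11,722 → take DB $12,132. Book value $75,223.
Year 4: DB = ⌊$75,223 × 125%/9⌋ = $10,447; SL = ⌊$69,923/6⌋ = $11,653 → take SL $11,653. Book value $63,570.
Year 5: DB = ⌊$63,570 × 125%/9⌋ = $8,829; SL = ⌊$58,270/5⌋ = $11,654 → take SL $11,654. Book value $51,916.
Year 6: DB = ⌊$51,916 × 125%/9⌋ = $7,210; SL = ⌊$46,616/4⌋ = $11,654 → take SL $11,654. Book value $40,262.
Year 7: DB = ⌊$40,262 × 125%/9⌋ = $5,591; SL = ⌊$34,962/3⌋ = $11,654 → take SL $11,654. Book value $28,608.
Year 8: DB = ⌊$28,608 × 125%/9⌋ = $3,973; SL = ⌊$23,308/2⌋ = $11,654 → take SL $11,654. Book value $16,954.
Year 9 (final): $16,954 − $5,300 = $11,654. Book value $5,300.

$16,361; $14,089; $12,132; $11,653; $11,654; $11,654; $11,654; $11,654; $11,654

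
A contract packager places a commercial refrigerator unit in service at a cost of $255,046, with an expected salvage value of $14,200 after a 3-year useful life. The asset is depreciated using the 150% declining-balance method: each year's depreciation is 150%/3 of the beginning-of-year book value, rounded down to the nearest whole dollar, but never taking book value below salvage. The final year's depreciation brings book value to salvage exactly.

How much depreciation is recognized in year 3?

$49,562

Depreciable base = $255,046 − $14,200 = $240,846.
Year 1: ⌊$255,046 × 150%/3⌋ = $127,523. Book value $127,523.
Year 2: ⌊$127,523 × 150%/3⌋ = $63,761. Book value $63,762.
Year 3 (final): $63,762 − $14,200 = $49,562. Book value $14,200.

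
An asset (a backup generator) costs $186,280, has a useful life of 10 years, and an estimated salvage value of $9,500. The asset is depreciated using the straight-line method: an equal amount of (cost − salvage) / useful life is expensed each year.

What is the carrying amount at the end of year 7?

$62,534

Depreciable base = $186,280 − $9,500 = $176,780.
Annual expense = $176,780 / 10 = $17,678.
End of year 1: book value $168,602.
End of year 2: book value $150,924.
End of year 3: book value $133,246.
End of year 4: book value $115,568.
End of year 5: book value $97,890.
End of year 6: book value $80,212.
End of year 7: book value $62,534.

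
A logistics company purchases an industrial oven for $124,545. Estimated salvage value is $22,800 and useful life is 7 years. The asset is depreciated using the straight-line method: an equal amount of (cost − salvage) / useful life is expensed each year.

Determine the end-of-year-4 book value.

$66,405

Depreciable base = $124,545 − $22,800 = $101,745.
Annual expense = $101,745 / 7 = $14,535.
End of year 1: book value $110,010.
End of year 2: book value $95,475.
End of year 3: book value $80,940.
End of year 4: book value $66,405.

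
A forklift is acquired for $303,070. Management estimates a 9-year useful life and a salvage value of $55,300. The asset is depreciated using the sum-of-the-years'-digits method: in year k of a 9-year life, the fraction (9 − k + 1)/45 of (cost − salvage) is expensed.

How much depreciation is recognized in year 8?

$11,012

Depreciable base = $303,070 − $55,300 = $247,770.
Sum of the years' digits = 9+8+7+6+5+4+3+2+1 = 45.
Year 1: $247,770 × 9/45 = $49,554. Book value $253,516.
Year 2: $247,770 × 8/45 = $44,048. Book value $209,468.
Year 3: $247,770 × 7/45 = $38,542. Book value $170,926.
Year 4: $247,770 × 6/45 = $33,036. Book value $137,890.
Year 5: $247,770 × 5/45 = $27,530. Book value $110,360.
Year 6: $247,770 × 4/45 = $22,024. Book value $88,336.
Year 7: $247,770 × 3/45 = $16,518. Book value $71,818.
Year 8: $247,770 × 2/45 = $11,012. Book value $60,806.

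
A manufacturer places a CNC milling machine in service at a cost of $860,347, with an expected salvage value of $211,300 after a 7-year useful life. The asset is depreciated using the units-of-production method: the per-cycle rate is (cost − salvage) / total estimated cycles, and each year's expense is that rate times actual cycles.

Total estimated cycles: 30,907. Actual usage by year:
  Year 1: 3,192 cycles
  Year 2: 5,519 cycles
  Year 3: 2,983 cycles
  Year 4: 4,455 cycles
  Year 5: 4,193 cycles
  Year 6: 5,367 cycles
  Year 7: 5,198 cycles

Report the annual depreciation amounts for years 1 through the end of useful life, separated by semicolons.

Depreciable base = $860,347 − $211,300 = $649,047.
Rate = $649,047 / 30,907 cycles = $21 per cycle.
Year 1: 3,192 × $21 = $67,032. Book value $793,315.
Year 2: 5,519 × $21 = $115,899. Book value $677,416.
Year 3: 2,983 × $21 = $62,643. Book value $614,773.
Year 4: 4,455 × $21 = $93,555. Book value $521,218.
Year 5: 4,193 × $21 = $88,053. Book value $433,165.
Year 6: 5,367 × $21 = $112,707. Book value $320,458.
Year 7: 5,198 × $21 = $109,158. Book value $211,300.

$67,032; $115,899; $62,643; $93,555; $88,053; $112,707; $109,158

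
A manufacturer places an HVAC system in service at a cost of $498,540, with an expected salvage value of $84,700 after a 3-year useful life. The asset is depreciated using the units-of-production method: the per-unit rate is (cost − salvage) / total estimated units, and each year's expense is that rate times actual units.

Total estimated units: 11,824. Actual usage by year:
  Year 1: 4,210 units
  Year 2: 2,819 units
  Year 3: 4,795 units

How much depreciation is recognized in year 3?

Depreciable base = $498,540 − $84,700 = $413,840.
Rate = $413,840 / 11,824 units = $35 per unit.
Year 1: 4,210 × $35 = $147,350. Book value $351,190.
Year 2: 2,819 × $35 = $98,665. Book value $252,525.
Year 3: 4,795 × $35 = $167,825. Book value $84,700.

$167,825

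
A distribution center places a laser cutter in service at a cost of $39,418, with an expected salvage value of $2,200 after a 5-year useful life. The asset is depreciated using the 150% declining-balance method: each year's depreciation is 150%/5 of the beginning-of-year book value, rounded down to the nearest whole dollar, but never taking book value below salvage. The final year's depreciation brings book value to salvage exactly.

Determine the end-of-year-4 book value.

$9,466

Depreciable base = $39,418 − $2,200 = $37,218.
Year 1: ⌊$39,418 × 150%/5⌋ = $11,825. Book value $27,593.
Year 2: ⌊$27,593 × 150%/5⌋ = $8,277. Book value $19,316.
Year 3: ⌊$19,316 × 150%/5⌋ = $5,794. Book value $13,522.
Year 4: ⌊$13,522 × 150%/5⌋ = $4,056. Book value $9,466.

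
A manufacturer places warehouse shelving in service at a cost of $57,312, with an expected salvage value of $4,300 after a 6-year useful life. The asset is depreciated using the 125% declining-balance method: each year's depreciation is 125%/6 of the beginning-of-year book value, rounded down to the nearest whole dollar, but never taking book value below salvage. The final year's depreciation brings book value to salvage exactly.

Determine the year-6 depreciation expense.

$13,523

Depreciable base = $57,312 − $4,300 = $53,012.
Year 1: ⌊$57,312 × 125%/6⌋ = $11,940. Book value $45,372.
Year 2: ⌊$45,372 × 125%/6⌋ = $9,452. Book value $35,920.
Year 3: ⌊$35,920 × 125%/6⌋ = $7,483. Book value $28,437.
Year 4: ⌊$28,437 × 125%/6⌋ = $5,924. Book value $22,513.
Year 5: ⌊$22,513 × 125%/6⌋ = $4,690. Book value $17,823.
Year 6 (final): $17,823 − $4,300 = $13,523. Book value $4,300.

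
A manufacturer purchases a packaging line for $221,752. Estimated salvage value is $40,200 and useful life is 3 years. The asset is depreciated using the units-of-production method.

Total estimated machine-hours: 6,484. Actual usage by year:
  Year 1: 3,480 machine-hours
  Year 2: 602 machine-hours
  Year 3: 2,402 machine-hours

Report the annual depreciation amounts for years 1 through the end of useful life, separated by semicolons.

$97,440; $16,856; $67,256

Depreciable base = $221,752 − $40,200 = $181,552.
Rate = $181,552 / 6,484 machine-hours = $28 per machine-hour.
Year 1: 3,480 × $28 = $97,440. Book value $124,312.
Year 2: 602 × $28 = $16,856. Book value $107,456.
Year 3: 2,402 × $28 = $67,256. Book value $40,200.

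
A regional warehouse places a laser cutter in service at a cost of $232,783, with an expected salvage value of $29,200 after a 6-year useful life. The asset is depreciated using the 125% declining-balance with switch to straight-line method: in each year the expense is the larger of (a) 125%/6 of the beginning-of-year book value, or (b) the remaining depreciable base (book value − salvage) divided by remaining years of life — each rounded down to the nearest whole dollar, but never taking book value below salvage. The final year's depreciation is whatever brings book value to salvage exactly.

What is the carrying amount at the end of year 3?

$115,500

Depreciable base = $232,783 − $29,200 = $203,583.
Year 1: DB = ⌊$232,783 × 125%/6⌋ = $48,496; SL = ⌊$203,583/6⌋ = $33,930 → take DB $48,496. Book value $184,287.
Year 2: DB = ⌊$184,287 × 125%/6⌋ = $38,393; SL = ⌊$155,087/5⌋ = $31,017 → take DB $38,393. Book value $145,894.
Year 3: DB = ⌊$145,894 × 125%/6⌋ = $30,394; SL = ⌊$116,694/4⌋ = $29,173 → take DB $30,394. Book value $115,500.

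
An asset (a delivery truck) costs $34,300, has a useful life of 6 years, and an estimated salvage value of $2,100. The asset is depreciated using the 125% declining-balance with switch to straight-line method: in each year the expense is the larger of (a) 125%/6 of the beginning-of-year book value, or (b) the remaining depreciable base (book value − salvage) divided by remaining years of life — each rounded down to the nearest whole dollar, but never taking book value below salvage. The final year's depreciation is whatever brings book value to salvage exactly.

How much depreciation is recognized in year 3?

Depreciable base = $34,300 − $2,100 = $32,200.
Year 1: DB = ⌊$34,300 × 125%/6⌋ = $7,145; SL = ⌊$32,200/6⌋ = $5,366 → take DB $7,145. Book value $27,155.
Year 2: DB = ⌊$27,155 × 125%/6⌋ = $5,657; SL = ⌊$25,055/5⌋ = $5,011 → take DB $5,657. Book value $21,498.
Year 3: DB = ⌊$21,498 × 125%/6⌋ = $4,478; SL = ⌊$19,398/4⌋ = $4,849 → take SL $4,849. Book value $16,649.

$4,849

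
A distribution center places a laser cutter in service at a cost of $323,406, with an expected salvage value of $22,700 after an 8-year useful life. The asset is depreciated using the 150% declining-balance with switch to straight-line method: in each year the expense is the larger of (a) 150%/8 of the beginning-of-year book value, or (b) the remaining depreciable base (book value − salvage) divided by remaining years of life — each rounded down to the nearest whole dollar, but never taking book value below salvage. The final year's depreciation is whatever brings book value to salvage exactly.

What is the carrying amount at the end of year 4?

Depreciable base = $323,406 − $22,700 = $300,706.
Year 1: DB = ⌊$323,406 × 150%/8⌋ = $60,638; SL = ⌊$300,706/8⌋ = $37,588 → take DB $60,638. Book value $262,768.
Year 2: DB = ⌊$262,768 × 150%/8⌋ = $49,269; SL = ⌊$240,068/7⌋ = $34,295 → take DB $49,269. Book value $213,499.
Year 3: DB = ⌊$213,499 × 150%/8⌋ = $40,031; SL = ⌊$190,799/6⌋ = $31,799 → take DB $40,031. Book value $173,468.
Year 4: DB = ⌊$173,468 × 150%/8⌋ = $32,525; SL = ⌊$150,768/5⌋ = $30,153 → take DB $32,525. Book value $140,943.

$140,943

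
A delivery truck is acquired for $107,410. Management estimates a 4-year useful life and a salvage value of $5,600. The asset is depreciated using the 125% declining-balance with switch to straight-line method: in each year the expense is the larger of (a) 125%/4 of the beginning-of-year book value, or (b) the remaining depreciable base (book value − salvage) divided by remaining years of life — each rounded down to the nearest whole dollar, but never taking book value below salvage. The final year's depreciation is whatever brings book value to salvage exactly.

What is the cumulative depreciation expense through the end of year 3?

Depreciable base = $107,410 − $5,600 = $101,810.
Year 1: DB = ⌊$107,410 × 125%/4⌋ = $33,565; SL = ⌊$101,810/4⌋ = $25,452 → take DB $33,565. Book value $73,845.
Year 2: DB = ⌊$73,845 × 125%/4⌋ = $23,076; SL = ⌊$68,245/3⌋ = $22,748 → take DB $23,076. Book value $50,769.
Year 3: DB = ⌊$50,769 × 125%/4⌋ = $15,865; SL = ⌊$45,169/2⌋ = $22,584 → take SL $22,584. Book value $28,185.
Accumulated through year 3 = $107,410 − $28,185 = $79,225.

$79,225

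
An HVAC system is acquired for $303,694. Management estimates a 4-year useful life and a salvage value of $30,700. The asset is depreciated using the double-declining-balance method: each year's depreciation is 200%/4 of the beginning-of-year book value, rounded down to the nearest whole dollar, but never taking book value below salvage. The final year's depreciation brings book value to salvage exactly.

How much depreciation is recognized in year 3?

Depreciable base = $303,694 − $30,700 = $272,994.
Year 1: ⌊$303,694 × 200%/4⌋ = $151,847. Book value $151,847.
Year 2: ⌊$151,847 × 200%/4⌋ = $75,923. Book value $75,924.
Year 3: ⌊$75,924 × 200%/4⌋ = $37,962. Book value $37,962.

$37,962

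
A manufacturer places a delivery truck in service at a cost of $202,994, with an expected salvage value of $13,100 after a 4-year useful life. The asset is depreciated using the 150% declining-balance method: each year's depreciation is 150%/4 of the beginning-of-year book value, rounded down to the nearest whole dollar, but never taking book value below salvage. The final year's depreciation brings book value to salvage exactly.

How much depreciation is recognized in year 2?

$47,577

Depreciable base = $202,994 − $13,100 = $189,894.
Year 1: ⌊$202,994 × 150%/4⌋ = $76,122. Book value $126,872.
Year 2: ⌊$126,872 × 150%/4⌋ = $47,577. Book value $79,295.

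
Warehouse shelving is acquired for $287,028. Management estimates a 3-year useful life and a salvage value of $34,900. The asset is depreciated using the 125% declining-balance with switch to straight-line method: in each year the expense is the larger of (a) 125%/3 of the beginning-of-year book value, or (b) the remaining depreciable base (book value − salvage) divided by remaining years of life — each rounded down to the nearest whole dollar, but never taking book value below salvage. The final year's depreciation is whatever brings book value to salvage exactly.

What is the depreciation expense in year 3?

$62,770

Depreciable base = $287,028 − $34,900 = $252,128.
Year 1: DB = ⌊$287,028 × 125%/3⌋ = $119,595; SL = ⌊$252,128/3⌋ = $84,042 → take DB $119,595. Book value $167,433.
Year 2: DB = ⌊$167,433 × 125%/3⌋ = $69,763; SL = ⌊$132,533/2⌋ = $66,266 → take DB $69,763. Book value $97,670.
Year 3 (final): $97,670 − $34,900 = $62,770. Book value $34,900.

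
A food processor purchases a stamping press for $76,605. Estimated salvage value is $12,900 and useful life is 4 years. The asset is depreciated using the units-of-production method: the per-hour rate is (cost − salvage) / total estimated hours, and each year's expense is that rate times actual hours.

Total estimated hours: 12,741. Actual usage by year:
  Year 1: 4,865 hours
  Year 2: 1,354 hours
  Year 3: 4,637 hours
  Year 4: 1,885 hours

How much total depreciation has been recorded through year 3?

Depreciable base = $76,605 − $12,900 = $63,705.
Rate = $63,705 / 12,741 hours = $5 per hour.
Year 1: 4,865 × $5 = $24,325. Book value $52,280.
Year 2: 1,354 × $5 = $6,770. Book value $45,510.
Year 3: 4,637 × $5 = $23,185. Book value $22,325.
Accumulated through year 3 = $76,605 − $22,325 = $54,280.

$54,280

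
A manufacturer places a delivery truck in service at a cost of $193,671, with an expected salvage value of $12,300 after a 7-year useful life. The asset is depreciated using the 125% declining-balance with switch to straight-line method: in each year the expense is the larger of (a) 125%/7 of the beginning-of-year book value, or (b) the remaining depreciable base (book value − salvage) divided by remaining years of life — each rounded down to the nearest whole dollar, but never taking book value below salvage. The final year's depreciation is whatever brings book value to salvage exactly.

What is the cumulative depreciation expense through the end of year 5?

$134,019

Depreciable base = $193,671 − $12,300 = $181,371.
Year 1: DB = ⌊$193,671 × 125%/7⌋ = $34,584; SL = ⌊$181,371/7⌋ = $25,910 → take DB $34,584. Book value $159,087.
Year 2: DB = ⌊$159,087 × 125%/7⌋ = $28,408; SL = ⌊$146,787/6⌋ = $24,464 → take DB $28,408. Book value $130,679.
Year 3: DB = ⌊$130,679 × 125%/7⌋ = $23,335; SL = ⌊$118,379/5⌋ = $23,675 → take SL $23,675. Book value $107,004.
Year 4: DB = ⌊$107,004 × 125%/7⌋ = $19,107; SL = ⌊$94,704/4⌋ = $23,676 → take SL $23,676. Book value $83,328.
Year 5: DB = ⌊$83,328 × 125%/7⌋ = $14,880; SL = ⌊$71,028/3⌋ = $23,676 → take SL $23,676. Book value $59,652.
Accumulated through year 5 = $193,671 − $59,652 = $134,019.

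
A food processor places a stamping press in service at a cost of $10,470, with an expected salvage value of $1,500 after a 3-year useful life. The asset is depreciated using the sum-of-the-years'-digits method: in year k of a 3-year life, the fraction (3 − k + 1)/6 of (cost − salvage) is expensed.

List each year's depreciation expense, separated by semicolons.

$4,485; $2,990; $1,495

Depreciable base = $10,470 − $1,500 = $8,970.
Sum of the years' digits = 3+2+1 = 6.
Year 1: $8,970 × 3/6 = $4,485. Book value $5,985.
Year 2: $8,970 × 2/6 = $2,990. Book value $2,995.
Year 3: $8,970 × 1/6 = $1,495. Book value $1,500.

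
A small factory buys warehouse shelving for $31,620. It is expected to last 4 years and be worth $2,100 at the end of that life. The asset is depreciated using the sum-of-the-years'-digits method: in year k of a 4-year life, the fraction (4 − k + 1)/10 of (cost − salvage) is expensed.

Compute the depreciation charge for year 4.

$2,952

Depreciable base = $31,620 − $2,100 = $29,520.
Sum of the years' digits = 4+3+2+1 = 10.
Year 1: $29,520 × 4/10 = $11,808. Book value $19,812.
Year 2: $29,520 × 3/10 = $8,856. Book value $10,956.
Year 3: $29,520 × 2/10 = $5,904. Book value $5,052.
Year 4: $29,520 × 1/10 = $2,952. Book value $2,100.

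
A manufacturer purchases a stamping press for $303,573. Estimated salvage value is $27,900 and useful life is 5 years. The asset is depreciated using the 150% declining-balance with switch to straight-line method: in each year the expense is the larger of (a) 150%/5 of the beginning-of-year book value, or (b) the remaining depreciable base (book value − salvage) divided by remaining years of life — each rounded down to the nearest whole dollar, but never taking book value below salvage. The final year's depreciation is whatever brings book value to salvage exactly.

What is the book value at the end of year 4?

$66,014

Depreciable base = $303,573 − $27,900 = $275,673.
Year 1: DB = ⌊$303,573 × 150%/5⌋ = $91,071; SL = ⌊$275,673/5⌋ = $55,134 → take DB $91,071. Book value $212,502.
Year 2: DB = ⌊$212,502 × 150%/5⌋ = $63,750; SL = ⌊$184,602/4⌋ = $46,150 → take DB $63,750. Book value $148,752.
Year 3: DB = ⌊$148,752 × 150%/5⌋ = $44,625; SL = ⌊$120,852/3⌋ = $40,284 → take DB $44,625. Book value $104,127.
Year 4: DB = ⌊$104,127 × 150%/5⌋ = $31,238; SL = ⌊$76,227/2⌋ = $38,113 → take SL $38,113. Book value $66,014.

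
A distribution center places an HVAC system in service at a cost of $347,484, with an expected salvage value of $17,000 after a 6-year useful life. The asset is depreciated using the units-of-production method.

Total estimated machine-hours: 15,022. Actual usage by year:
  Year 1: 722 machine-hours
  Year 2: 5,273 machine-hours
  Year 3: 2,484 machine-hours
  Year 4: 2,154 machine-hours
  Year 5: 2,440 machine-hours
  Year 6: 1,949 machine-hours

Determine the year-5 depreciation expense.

Depreciable base = $347,484 − $17,000 = $330,484.
Rate = $330,484 / 15,022 machine-hours = $22 per machine-hour.
Year 1: 722 × $22 = $15,884. Book value $331,600.
Year 2: 5,273 × $22 = $116,006. Book value $215,594.
Year 3: 2,484 × $22 = $54,648. Book value $160,946.
Year 4: 2,154 × $22 = $47,388. Book value $113,558.
Year 5: 2,440 × $22 = $53,680. Book value $59,878.

$53,680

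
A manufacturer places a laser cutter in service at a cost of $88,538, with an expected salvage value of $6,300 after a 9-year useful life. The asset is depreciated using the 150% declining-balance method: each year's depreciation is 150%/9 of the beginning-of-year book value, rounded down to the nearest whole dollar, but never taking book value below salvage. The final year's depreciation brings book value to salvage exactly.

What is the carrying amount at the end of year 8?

Depreciable base = $88,538 − $6,300 = $82,238.
Year 1: ⌊$88,538 × 150%/9⌋ = $14,756. Book value $73,782.
Year 2: ⌊$73,782 × 150%/9⌋ = $12,297. Book value $61,485.
Year 3: ⌊$61,485 × 150%/9⌋ = $10,247. Book value $51,238.
Year 4: ⌊$51,238 × 150%/9⌋ = $8,539. Book value $42,699.
Year 5: ⌊$42,699 × 150%/9⌋ = $7,116. Book value $35,583.
Year 6: ⌊$35,583 × 150%/9⌋ = $5,930. Book value $29,653.
Year 7: ⌊$29,653 × 150%/9⌋ = $4,942. Book value $24,711.
Year 8: ⌊$24,711 × 150%/9⌋ = $4,118. Book value $20,593.

$20,593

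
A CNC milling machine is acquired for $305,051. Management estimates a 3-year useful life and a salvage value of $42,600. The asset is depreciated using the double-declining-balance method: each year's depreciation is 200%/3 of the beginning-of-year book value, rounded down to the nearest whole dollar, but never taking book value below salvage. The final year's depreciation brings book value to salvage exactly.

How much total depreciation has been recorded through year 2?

Depreciable base = $305,051 − $42,600 = $262,451.
Year 1: ⌊$305,051 × 200%/3⌋ = $203,367. Book value $101,684.
Year 2: ⌊$101,684 × 200%/3⌋ = $67,789, capped at $59,084. Book value $42,600.
Accumulated through year 2 = $305,051 − $42,600 = $262,451.

$262,451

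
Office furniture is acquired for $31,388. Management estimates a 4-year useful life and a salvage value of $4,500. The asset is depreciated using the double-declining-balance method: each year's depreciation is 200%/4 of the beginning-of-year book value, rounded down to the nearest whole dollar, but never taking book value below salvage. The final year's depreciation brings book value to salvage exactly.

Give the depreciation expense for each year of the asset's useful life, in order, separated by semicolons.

$15,694; $7,847; $3,347; $0

Depreciable base = $31,388 − $4,500 = $26,888.
Year 1: ⌊$31,388 × 200%/4⌋ = $15,694. Book value $15,694.
Year 2: ⌊$15,694 × 200%/4⌋ = $7,847. Book value $7,847.
Year 3: ⌊$7,847 × 200%/4⌋ = $3,923, capped at $3,347. Book value $4,500.
Year 4 (final): $4,500 − $4,500 = $0. Book value $4,500.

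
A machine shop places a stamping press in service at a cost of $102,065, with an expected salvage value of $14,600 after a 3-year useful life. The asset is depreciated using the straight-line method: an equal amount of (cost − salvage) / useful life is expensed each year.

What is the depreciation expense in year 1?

Depreciable base = $102,065 − $14,600 = $87,465.
Annual expense = $87,465 / 3 = $29,155.

$29,155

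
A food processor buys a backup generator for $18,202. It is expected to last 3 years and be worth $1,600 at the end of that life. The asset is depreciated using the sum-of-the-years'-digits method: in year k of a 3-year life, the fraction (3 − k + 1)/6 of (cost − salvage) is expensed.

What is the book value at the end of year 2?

Depreciable base = $18,202 − $1,600 = $16,602.
Sum of the years' digits = 3+2+1 = 6.
Year 1: $16,602 × 3/6 = $8,301. Book value $9,901.
Year 2: $16,602 × 2/6 = $5,534. Book value $4,367.

$4,367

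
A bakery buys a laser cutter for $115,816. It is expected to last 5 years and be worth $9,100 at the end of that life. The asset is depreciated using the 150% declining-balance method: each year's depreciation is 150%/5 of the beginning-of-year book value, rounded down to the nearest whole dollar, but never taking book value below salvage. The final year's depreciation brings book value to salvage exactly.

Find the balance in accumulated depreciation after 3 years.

$76,090

Depreciable base = $115,816 − $9,100 = $106,716.
Year 1: ⌊$115,816 × 150%/5⌋ = $34,744. Book value $81,072.
Year 2: ⌊$81,072 × 150%/5⌋ = $24,321. Book value $56,751.
Year 3: ⌊$56,751 × 150%/5⌋ = $17,025. Book value $39,726.
Accumulated through year 3 = $115,816 − $39,726 = $76,090.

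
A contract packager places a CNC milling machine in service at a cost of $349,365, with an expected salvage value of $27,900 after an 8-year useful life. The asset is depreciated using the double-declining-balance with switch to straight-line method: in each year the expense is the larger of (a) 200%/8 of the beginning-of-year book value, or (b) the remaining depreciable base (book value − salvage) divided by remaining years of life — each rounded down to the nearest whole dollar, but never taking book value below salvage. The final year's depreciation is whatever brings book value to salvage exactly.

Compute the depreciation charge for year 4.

$36,847

Depreciable base = $349,365 − $27,900 = $321,465.
Year 1: DB = ⌊$349,365 × 200%/8⌋ = $87,341; SL = ⌊$321,465/8⌋ = $40,183 → take DB $87,341. Book value $262,024.
Year 2: DB = ⌊$262,024 × 200%/8⌋ = $65,506; SL = ⌊$234,124/7⌋ = $33,446 → take DB $65,506. Book value $196,518.
Year 3: DB = ⌊$196,518 × 200%/8⌋ = $49,129; SL = ⌊$168,618/6⌋ = $28,103 → take DB $49,129. Book value $147,389.
Year 4: DB = ⌊$147,389 × 200%/8⌋ = $36,847; SL = ⌊$119,489/5⌋ = $23,897 → take DB $36,847. Book value $110,542.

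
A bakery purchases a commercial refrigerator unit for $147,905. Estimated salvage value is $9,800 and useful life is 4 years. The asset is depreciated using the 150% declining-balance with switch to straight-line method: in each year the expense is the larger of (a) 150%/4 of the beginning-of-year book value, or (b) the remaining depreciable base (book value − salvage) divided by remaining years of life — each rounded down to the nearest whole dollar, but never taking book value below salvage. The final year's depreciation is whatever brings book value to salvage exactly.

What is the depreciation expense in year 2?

$34,665

Depreciable base = $147,905 − $9,800 = $138,105.
Year 1: DB = ⌊$147,905 × 150%/4⌋ = $55,464; SL = ⌊$138,105/4⌋ = $34,526 → take DB $55,464. Book value $92,441.
Year 2: DB = ⌊$92,441 × 150%/4⌋ = $34,665; SL = ⌊$82,641/3⌋ = $27,547 → take DB $34,665. Book value $57,776.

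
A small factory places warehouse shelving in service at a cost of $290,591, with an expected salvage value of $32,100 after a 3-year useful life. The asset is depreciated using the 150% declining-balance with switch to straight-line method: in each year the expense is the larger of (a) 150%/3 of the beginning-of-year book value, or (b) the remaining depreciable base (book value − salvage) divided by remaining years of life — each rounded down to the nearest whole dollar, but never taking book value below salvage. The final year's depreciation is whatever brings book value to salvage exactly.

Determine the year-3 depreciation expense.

Depreciable base = $290,591 − $32,100 = $258,491.
Year 1: DB = ⌊$290,591 × 150%/3⌋ = $145,295; SL = ⌊$258,491/3⌋ = $86,163 → take DB $145,295. Book value $145,296.
Year 2: DB = ⌊$145,296 × 150%/3⌋ = $72,648; SL = ⌊$113,196/2⌋ = $56,598 → take DB $72,648. Book value $72,648.
Year 3 (final): $72,648 − $32,100 = $40,548. Book value $32,100.

$40,548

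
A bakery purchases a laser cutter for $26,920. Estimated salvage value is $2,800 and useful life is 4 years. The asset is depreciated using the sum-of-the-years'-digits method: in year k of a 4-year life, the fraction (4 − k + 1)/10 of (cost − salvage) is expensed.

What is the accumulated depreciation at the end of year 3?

$21,708

Depreciable base = $26,920 − $2,800 = $24,120.
Sum of the years' digits = 4+3+2+1 = 10.
Year 1: $24,120 × 4/10 = $9,648. Book value $17,272.
Year 2: $24,120 × 3/10 = $7,236. Book value $10,036.
Year 3: $24,120 × 2/10 = $4,824. Book value $5,212.
Accumulated through year 3 = $26,920 − $5,212 = $21,708.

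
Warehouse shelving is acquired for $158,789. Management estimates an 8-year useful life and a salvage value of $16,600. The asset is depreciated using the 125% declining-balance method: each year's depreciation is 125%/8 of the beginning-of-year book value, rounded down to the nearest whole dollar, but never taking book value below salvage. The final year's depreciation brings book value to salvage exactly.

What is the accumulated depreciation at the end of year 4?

Depreciable base = $158,789 − $16,600 = $142,189.
Year 1: ⌊$158,789 × 125%/8⌋ = $24,810. Book value $133,979.
Year 2: ⌊$133,979 × 125%/8⌋ = $20,934. Book value $113,045.
Year 3: ⌊$113,045 × 125%/8⌋ = $17,663. Book value $95,382.
Year 4: ⌊$95,382 × 125%/8⌋ = $14,903. Book value $80,479.
Accumulated through year 4 = $158,789 − $80,479 = $78,310.

$78,310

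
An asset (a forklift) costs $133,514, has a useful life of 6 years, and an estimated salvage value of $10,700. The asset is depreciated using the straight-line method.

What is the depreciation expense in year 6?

Depreciable base = $133,514 − $10,700 = $122,814.
Annual expense = $122,814 / 6 = $20,469.

$20,469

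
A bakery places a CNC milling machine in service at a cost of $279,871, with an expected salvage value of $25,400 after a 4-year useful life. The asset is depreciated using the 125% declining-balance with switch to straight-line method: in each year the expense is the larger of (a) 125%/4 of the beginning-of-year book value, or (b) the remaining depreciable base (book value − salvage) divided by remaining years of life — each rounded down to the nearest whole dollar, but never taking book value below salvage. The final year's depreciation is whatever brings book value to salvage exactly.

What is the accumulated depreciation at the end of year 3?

Depreciable base = $279,871 − $25,400 = $254,471.
Year 1: DB = ⌊$279,871 × 125%/4⌋ = $87,459; SL = ⌊$254,471/4⌋ = $63,617 → take DB $87,459. Book value $192,412.
Year 2: DB = ⌊$192,412 × 125%/4⌋ = $60,128; SL = ⌊$167,012/3⌋ = $55,670 → take DB $60,128. Book value $132,284.
Year 3: DB = ⌊$132,284 × 125%/4⌋ = $41,338; SL = ⌊$106,884/2⌋ = $53,442 → take SL $53,442. Book value $78,842.
Accumulated through year 3 = $279,871 − $78,842 = $201,029.

$201,029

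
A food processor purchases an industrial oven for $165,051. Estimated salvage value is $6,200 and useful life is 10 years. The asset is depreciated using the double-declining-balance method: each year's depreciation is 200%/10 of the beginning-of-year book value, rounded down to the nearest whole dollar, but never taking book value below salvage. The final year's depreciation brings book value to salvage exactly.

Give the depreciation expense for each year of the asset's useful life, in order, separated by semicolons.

Depreciable base = $165,051 − $6,200 = $158,851.
Year 1: ⌊$165,051 × 200%/10⌋ = $33,010. Book value $132,041.
Year 2: ⌊$132,041 × 200%/10⌋ = $26,408. Book value $105,633.
Year 3: ⌊$105,633 × 200%/10⌋ = $21,126. Book value $84,507.
Year 4: ⌊$84,507 × 200%/10⌋ = $16,901. Book value $67,606.
Year 5: ⌊$67,606 × 200%/10⌋ = $13,521. Book value $54,085.
Year 6: ⌊$54,085 × 200%/10⌋ = $10,817. Book value $43,268.
Year 7: ⌊$43,268 × 200%/10⌋ = $8,653. Book value $34,615.
Year 8: ⌊$34,615 × 200%/10⌋ = $6,923. Book value $27,692.
Year 9: ⌊$27,692 × 200%/10⌋ = $5,538. Book value $22,154.
Year 10 (final): $22,154 − $6,200 = $15,954. Book value $6,200.

$33,010; $26,408; $21,126; $16,901; $13,521; $10,817; $8,653; $6,923; $5,538; $15,954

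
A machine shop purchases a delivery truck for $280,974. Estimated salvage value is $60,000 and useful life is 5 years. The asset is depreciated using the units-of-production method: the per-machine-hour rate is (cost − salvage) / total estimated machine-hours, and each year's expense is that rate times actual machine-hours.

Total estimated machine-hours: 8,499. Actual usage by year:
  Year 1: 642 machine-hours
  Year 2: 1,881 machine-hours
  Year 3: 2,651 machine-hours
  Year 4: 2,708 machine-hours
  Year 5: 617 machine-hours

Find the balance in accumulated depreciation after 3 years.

$134,524

Depreciable base = $280,974 − $60,000 = $220,974.
Rate = $220,974 / 8,499 machine-hours = $26 per machine-hour.
Year 1: 642 × $26 = $16,692. Book value $264,282.
Year 2: 1,881 × $26 = $48,906. Book value $215,376.
Year 3: 2,651 × $26 = $68,926. Book value $146,450.
Accumulated through year 3 = $280,974 − $146,450 = $134,524.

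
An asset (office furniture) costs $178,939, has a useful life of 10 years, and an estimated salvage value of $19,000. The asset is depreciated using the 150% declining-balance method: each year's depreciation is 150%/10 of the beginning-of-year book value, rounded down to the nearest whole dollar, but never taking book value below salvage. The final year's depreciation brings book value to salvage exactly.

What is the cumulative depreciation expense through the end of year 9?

Depreciable base = $178,939 − $19,000 = $159,939.
Year 1: ⌊$178,939 × 150%/10⌋ = $26,840. Book value $152,099.
Year 2: ⌊$152,099 × 150%/10⌋ = $22,814. Book value $129,285.
Year 3: ⌊$129,285 × 150%/10⌋ = $19,392. Book value $109,893.
Year 4: ⌊$109,893 × 150%/10⌋ = $16,483. Book value $93,410.
Year 5: ⌊$93,410 × 150%/10⌋ = $14,011. Book value $79,399.
Year 6: ⌊$79,399 × 150%/10⌋ = $11,909. Book value $67,490.
Year 7: ⌊$67,490 × 150%/10⌋ = $10,123. Book value $57,367.
Year 8: ⌊$57,367 × 150%/10⌋ = $8,605. Book value $48,762.
Year 9: ⌊$48,762 × 150%/10⌋ = $7,314. Book value $41,448.
Accumulated through year 9 = $178,939 − $41,448 = $137,491.

$137,491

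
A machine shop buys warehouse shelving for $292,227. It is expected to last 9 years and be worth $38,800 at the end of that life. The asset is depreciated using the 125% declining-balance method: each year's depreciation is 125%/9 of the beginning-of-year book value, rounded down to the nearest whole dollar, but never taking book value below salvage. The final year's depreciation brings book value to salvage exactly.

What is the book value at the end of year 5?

Depreciable base = $292,227 − $38,800 = $253,427.
Year 1: ⌊$292,227 × 125%/9⌋ = $40,587. Book value $251,640.
Year 2: ⌊$251,640 × 125%/9⌋ = $34,950. Book value $216,690.
Year 3: ⌊$216,690 × 125%/9⌋ = $30,095. Book value $186,595.
Year 4: ⌊$186,595 × 125%/9⌋ = $25,915. Book value $160,680.
Year 5: ⌊$160,680 × 125%/9⌋ = $22,316. Book value $138,364.

$138,364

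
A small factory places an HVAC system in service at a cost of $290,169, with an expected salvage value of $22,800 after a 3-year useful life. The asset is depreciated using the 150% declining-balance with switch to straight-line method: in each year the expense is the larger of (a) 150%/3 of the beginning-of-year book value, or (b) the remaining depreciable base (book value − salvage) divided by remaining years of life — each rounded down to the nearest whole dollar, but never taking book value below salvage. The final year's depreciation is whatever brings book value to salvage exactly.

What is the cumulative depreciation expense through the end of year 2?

Depreciable base = $290,169 − $22,800 = $267,369.
Year 1: DB = ⌊$290,169 × 150%/3⌋ = $145,084; SL = ⌊$267,369/3⌋ = $89,123 → take DB $145,084. Book value $145,085.
Year 2: DB = ⌊$145,085 × 150%/3⌋ = $72,542; SL = ⌊$122,285/2⌋ = $61,142 → take DB $72,542. Book value $72,543.
Accumulated through year 2 = $290,169 − $72,543 = $217,626.

$217,626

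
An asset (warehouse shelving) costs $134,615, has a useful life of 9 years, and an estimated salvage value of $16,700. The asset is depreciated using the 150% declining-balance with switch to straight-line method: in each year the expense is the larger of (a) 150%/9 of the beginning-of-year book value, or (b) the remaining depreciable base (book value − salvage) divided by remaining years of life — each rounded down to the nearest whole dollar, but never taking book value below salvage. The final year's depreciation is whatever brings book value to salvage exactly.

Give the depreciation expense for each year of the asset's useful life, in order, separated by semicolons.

$22,435; $18,696; $15,580; $12,984; $10,820; $9,350; $9,350; $9,350; $9,350

Depreciable base = $134,615 − $16,700 = $117,915.
Year 1: DB = ⌊$134,615 × 150%/9⌋ = $22,435; SL = ⌊$117,915/9⌋ = $13,101 → take DB $22,435. Book value $112,180.
Year 2: DB = ⌊$112,180 × 150%/9⌋ = $18,696; SL = ⌊$95,480/8⌋ = $11,935 → take DB $18,696. Book value $93,484.
Year 3: DB = ⌊$93,484 × 150%/9⌋ = $15,580; SL = ⌊$76,784/7⌋ = $10,969 → take DB $15,580. Book value $77,904.
Year 4: DB = ⌊$77,904 × 150%/9⌋ = $12,984; SL = ⌊$61,204/6⌋ = $10,200 → take DB $12,984. Book value $64,920.
Year 5: DB = ⌊$64,920 × 150%/9⌋ = $10,820; SL = ⌊$48,220/5⌋ = $9,644 → take DB $10,820. Book value $54,100.
Year 6: DB = ⌊$54,100 × 150%/9⌋ = $9,016; SL = ⌊$37,400/4⌋ = $9,350 → take SL $9,350. Book value $44,750.
Year 7: DB = ⌊$44,750 × 150%/9⌋ = $7,458; SL = ⌊$28,050/3⌋ = $9,350 → take SL $9,350. Book value $35,400.
Year 8: DB = ⌊$35,400 × 150%/9⌋ = $5,900; SL = ⌊$18,700/2⌋ = $9,350 → take SL $9,350. Book value $26,050.
Year 9 (final): $26,050 − $16,700 = $9,350. Book value $16,700.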